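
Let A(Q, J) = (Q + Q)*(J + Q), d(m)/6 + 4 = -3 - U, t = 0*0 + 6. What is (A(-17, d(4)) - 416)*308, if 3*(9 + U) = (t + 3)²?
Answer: 1620696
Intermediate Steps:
t = 6 (t = 0 + 6 = 6)
U = 18 (U = -9 + (6 + 3)²/3 = -9 + (⅓)*9² = -9 + (⅓)*81 = -9 + 27 = 18)
d(m) = -150 (d(m) = -24 + 6*(-3 - 1*18) = -24 + 6*(-3 - 18) = -24 + 6*(-21) = -24 - 126 = -150)
A(Q, J) = 2*Q*(J + Q) (A(Q, J) = (2*Q)*(J + Q) = 2*Q*(J + Q))
(A(-17, d(4)) - 416)*308 = (2*(-17)*(-150 - 17) - 416)*308 = (2*(-17)*(-167) - 416)*308 = (5678 - 416)*308 = 5262*308 = 1620696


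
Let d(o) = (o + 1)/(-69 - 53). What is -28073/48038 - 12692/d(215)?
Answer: 9297141043/1297026 ≈ 7168.0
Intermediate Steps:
d(o) = -1/122 - o/122 (d(o) = (1 + o)/(-122) = (1 + o)*(-1/122) = -1/122 - o/122)
-28073/48038 - 12692/d(215) = -28073/48038 - 12692/(-1/122 - 1/122*215) = -28073*1/48038 - 12692/(-1/122 - 215/122) = -28073/48038 - 12692/(-108/61) = -28073/48038 - 12692*(-61/108) = -28073/48038 + 193553/27 = 9297141043/1297026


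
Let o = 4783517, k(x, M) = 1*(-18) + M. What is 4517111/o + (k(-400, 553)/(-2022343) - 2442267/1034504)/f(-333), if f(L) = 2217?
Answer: 20927790266875283425607/22187072638418207126808 ≈ 0.94324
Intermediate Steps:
k(x, M) = -18 + M
4517111/o + (k(-400, 553)/(-2022343) - 2442267/1034504)/f(-333) = 4517111/4783517 + ((-18 + 553)/(-2022343) - 2442267/1034504)/2217 = 4517111*(1/4783517) + (535*(-1/2022343) - 2442267*1/1034504)*(1/2217) = 4517111/4783517 + (-535/2022343 - 2442267/1034504)*(1/2217) = 4517111/4783517 - 4939655031221/2092121922872*1/2217 = 4517111/4783517 - 4939655031221/4638234303007224 = 20927790266875283425607/22187072638418207126808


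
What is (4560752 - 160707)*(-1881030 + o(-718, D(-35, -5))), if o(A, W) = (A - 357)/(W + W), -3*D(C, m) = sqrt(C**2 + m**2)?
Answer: -8276616646350 + 567605805*sqrt(2)/4 ≈ -8.2764e+12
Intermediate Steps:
D(C, m) = -sqrt(C**2 + m**2)/3
o(A, W) = (-357 + A)/(2*W) (o(A, W) = (-357 + A)/((2*W)) = (-357 + A)*(1/(2*W)) = (-357 + A)/(2*W))
(4560752 - 160707)*(-1881030 + o(-718, D(-35, -5))) = (4560752 - 160707)*(-1881030 + (-357 - 718)/(2*((-sqrt((-35)**2 + (-5)**2)/3)))) = 4400045*(-1881030 + (1/2)*(-1075)/(-sqrt(1225 + 25)/3)) = 4400045*(-1881030 + (1/2)*(-1075)/(-25*sqrt(2)/3)) = 4400045*(-1881030 + (1/2)*(-3*sqrt(2)/50)*(-1075)) = 4400045*(-1881030 + 129*sqrt(2)/4) = -8276616646350 + 567605805*sqrt(2)/4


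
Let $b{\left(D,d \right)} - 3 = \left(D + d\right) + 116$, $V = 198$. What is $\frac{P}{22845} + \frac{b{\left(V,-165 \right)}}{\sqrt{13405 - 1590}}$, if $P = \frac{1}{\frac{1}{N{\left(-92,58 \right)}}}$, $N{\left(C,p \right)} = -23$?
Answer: $- \frac{23}{22845} + \frac{152 \sqrt{11815}}{11815} \approx 1.3974$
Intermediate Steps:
$b{\left(D,d \right)} = 119 + D + d$ ($b{\left(D,d \right)} = 3 + \left(\left(D + d\right) + 116\right) = 3 + \left(116 + D + d\right) = 119 + D + d$)
$P = -23$ ($P = \frac{1}{\frac{1}{-23}} = \frac{1}{- \frac{1}{23}} = -23$)
$\frac{P}{22845} + \frac{b{\left(V,-165 \right)}}{\sqrt{13405 - 1590}} = - \frac{23}{22845} + \frac{119 + 198 - 165}{\sqrt{13405 - 1590}} = \left(-23\right) \frac{1}{22845} + \frac{152}{\sqrt{11815}} = - \frac{23}{22845} + 152 \frac{\sqrt{11815}}{11815} = - \frac{23}{22845} + \frac{152 \sqrt{11815}}{11815}$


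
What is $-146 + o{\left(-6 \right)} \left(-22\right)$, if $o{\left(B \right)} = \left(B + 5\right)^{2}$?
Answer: $-168$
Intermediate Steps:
$o{\left(B \right)} = \left(5 + B\right)^{2}$
$-146 + o{\left(-6 \right)} \left(-22\right) = -146 + \left(5 - 6\right)^{2} \left(-22\right) = -146 + \left(-1\right)^{2} \left(-22\right) = -146 + 1 \left(-22\right) = -146 - 22 = -168$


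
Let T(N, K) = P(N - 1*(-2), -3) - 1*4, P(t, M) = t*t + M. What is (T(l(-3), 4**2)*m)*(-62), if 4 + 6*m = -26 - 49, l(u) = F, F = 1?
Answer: 4898/3 ≈ 1632.7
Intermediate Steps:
l(u) = 1
m = -79/6 (m = -2/3 + (-26 - 49)/6 = -2/3 + (1/6)*(-75) = -2/3 - 25/2 = -79/6 ≈ -13.167)
P(t, M) = M + t**2 (P(t, M) = t**2 + M = M + t**2)
T(N, K) = -7 + (2 + N)**2 (T(N, K) = (-3 + (N - 1*(-2))**2) - 1*4 = (-3 + (N + 2)**2) - 4 = (-3 + (2 + N)**2) - 4 = -7 + (2 + N)**2)
(T(l(-3), 4**2)*m)*(-62) = ((-7 + (2 + 1)**2)*(-79/6))*(-62) = ((-7 + 3**2)*(-79/6))*(-62) = ((-7 + 9)*(-79/6))*(-62) = (2*(-79/6))*(-62) = -79/3*(-62) = 4898/3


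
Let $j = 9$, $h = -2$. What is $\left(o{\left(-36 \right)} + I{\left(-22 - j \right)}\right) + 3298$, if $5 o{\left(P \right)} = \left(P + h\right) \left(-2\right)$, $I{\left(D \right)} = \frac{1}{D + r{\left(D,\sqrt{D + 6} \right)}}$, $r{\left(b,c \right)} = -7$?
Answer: $\frac{629503}{190} \approx 3313.2$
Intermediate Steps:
$I{\left(D \right)} = \frac{1}{-7 + D}$ ($I{\left(D \right)} = \frac{1}{D - 7} = \frac{1}{-7 + D}$)
$o{\left(P \right)} = \frac{4}{5} - \frac{2 P}{5}$ ($o{\left(P \right)} = \frac{\left(P - 2\right) \left(-2\right)}{5} = \frac{\left(-2 + P\right) \left(-2\right)}{5} = \frac{4 - 2 P}{5} = \frac{4}{5} - \frac{2 P}{5}$)
$\left(o{\left(-36 \right)} + I{\left(-22 - j \right)}\right) + 3298 = \left(\left(\frac{4}{5} - - \frac{72}{5}\right) + \frac{1}{-7 - 31}\right) + 3298 = \left(\left(\frac{4}{5} + \frac{72}{5}\right) + \frac{1}{-7 - 31}\right) + 3298 = \left(\frac{76}{5} + \frac{1}{-7 - 31}\right) + 3298 = \left(\frac{76}{5} + \frac{1}{-38}\right) + 3298 = \left(\frac{76}{5} - \frac{1}{38}\right) + 3298 = \frac{2883}{190} + 3298 = \frac{629503}{190}$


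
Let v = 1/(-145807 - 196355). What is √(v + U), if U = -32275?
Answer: I*√419843363951918/114054 ≈ 179.65*I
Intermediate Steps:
v = -1/342162 (v = 1/(-342162) = -1/342162 ≈ -2.9226e-6)
√(v + U) = √(-1/342162 - 32275) = √(-11043278551/342162) = I*√419843363951918/114054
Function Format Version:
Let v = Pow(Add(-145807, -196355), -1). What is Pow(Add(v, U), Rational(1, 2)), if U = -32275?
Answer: Mul(Rational(1, 114054), I, Pow(419843363951918, Rational(1, 2))) ≈ Mul(179.65, I)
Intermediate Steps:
v = Rational(-1, 342162) (v = Pow(-342162, -1) = Rational(-1, 342162) ≈ -2.9226e-6)
Pow(Add(v, U), Rational(1, 2)) = Pow(Add(Rational(-1, 342162), -32275), Rational(1, 2)) = Pow(Rational(-11043278551, 342162), Rational(1, 2)) = Mul(Rational(1, 114054), I, Pow(419843363951918, Rational(1, 2)))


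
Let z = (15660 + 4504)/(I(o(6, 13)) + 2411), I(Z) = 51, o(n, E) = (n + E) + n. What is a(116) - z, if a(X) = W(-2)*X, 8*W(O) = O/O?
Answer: 15535/2462 ≈ 6.3099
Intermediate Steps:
o(n, E) = E + 2*n (o(n, E) = (E + n) + n = E + 2*n)
W(O) = 1/8 (W(O) = (O/O)/8 = (1/8)*1 = 1/8)
z = 10082/1231 (z = (15660 + 4504)/(51 + 2411) = 20164/2462 = 20164*(1/2462) = 10082/1231 ≈ 8.1901)
a(X) = X/8
a(116) - z = (1/8)*116 - 1*10082/1231 = 29/2 - 10082/1231 = 15535/2462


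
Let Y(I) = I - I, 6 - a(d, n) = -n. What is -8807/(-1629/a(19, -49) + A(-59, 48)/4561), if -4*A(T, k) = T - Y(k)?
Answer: -6909021044/29722013 ≈ -232.45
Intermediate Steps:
a(d, n) = 6 + n (a(d, n) = 6 - (-1)*n = 6 + n)
Y(I) = 0
A(T, k) = -T/4 (A(T, k) = -(T - 1*0)/4 = -(T + 0)/4 = -T/4)
-8807/(-1629/a(19, -49) + A(-59, 48)/4561) = -8807/(-1629/(6 - 49) - ¼*(-59)/4561) = -8807/(-1629/(-43) + (59/4)*(1/4561)) = -8807/(-1629*(-1/43) + 59/18244) = -8807/(1629/43 + 59/18244) = -8807/29722013/784492 = -8807*784492/29722013 = -6909021044/29722013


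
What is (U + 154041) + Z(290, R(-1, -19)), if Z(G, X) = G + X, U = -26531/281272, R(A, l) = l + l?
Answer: 43398274165/281272 ≈ 1.5429e+5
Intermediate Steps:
R(A, l) = 2*l
U = -26531/281272 (U = -26531*1/281272 = -26531/281272 ≈ -0.094325)
(U + 154041) + Z(290, R(-1, -19)) = (-26531/281272 + 154041) + (290 + 2*(-19)) = 43327393621/281272 + (290 - 38) = 43327393621/281272 + 252 = 43398274165/281272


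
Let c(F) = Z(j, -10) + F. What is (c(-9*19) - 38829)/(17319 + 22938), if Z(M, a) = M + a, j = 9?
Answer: -39001/40257 ≈ -0.96880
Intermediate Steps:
c(F) = -1 + F (c(F) = (9 - 10) + F = -1 + F)
(c(-9*19) - 38829)/(17319 + 22938) = ((-1 - 9*19) - 38829)/(17319 + 22938) = ((-1 - 171) - 38829)/40257 = (-172 - 38829)*(1/40257) = -39001*1/40257 = -39001/40257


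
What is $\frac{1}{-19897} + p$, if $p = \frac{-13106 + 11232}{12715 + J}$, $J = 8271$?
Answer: $- \frac{18653982}{208779221} \approx -0.089348$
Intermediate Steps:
$p = - \frac{937}{10493}$ ($p = \frac{-13106 + 11232}{12715 + 8271} = - \frac{1874}{20986} = \left(-1874\right) \frac{1}{20986} = - \frac{937}{10493} \approx -0.089298$)
$\frac{1}{-19897} + p = \frac{1}{-19897} - \frac{937}{10493} = - \frac{1}{19897} - \frac{937}{10493} = - \frac{18653982}{208779221}$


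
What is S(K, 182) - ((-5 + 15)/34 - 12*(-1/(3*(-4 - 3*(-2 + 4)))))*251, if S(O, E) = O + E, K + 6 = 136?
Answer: 28779/85 ≈ 338.58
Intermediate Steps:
K = 130 (K = -6 + 136 = 130)
S(O, E) = E + O
S(K, 182) - ((-5 + 15)/34 - 12*(-1/(3*(-4 - 3*(-2 + 4)))))*251 = (182 + 130) - ((-5 + 15)/34 - 12*(-1/(3*(-4 - 3*(-2 + 4)))))*251 = 312 - (10*(1/34) - 12*(-1/(3*(-4 - 3*2))))*251 = 312 - (5/17 - 12*(-1/(3*(-4 - 6))))*251 = 312 - (5/17 - 12/((-10*(-3))))*251 = 312 - (5/17 - 12/30)*251 = 312 - (5/17 - 12*1/30)*251 = 312 - (5/17 - ⅖)*251 = 312 - (-9)*251/85 = 312 - 1*(-2259/85) = 312 + 2259/85 = 28779/85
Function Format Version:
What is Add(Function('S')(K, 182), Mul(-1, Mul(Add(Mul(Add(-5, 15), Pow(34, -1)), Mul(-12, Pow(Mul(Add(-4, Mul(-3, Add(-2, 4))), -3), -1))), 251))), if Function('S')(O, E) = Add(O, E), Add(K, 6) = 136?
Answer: Rational(28779, 85) ≈ 338.58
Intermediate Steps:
K = 130 (K = Add(-6, 136) = 130)
Function('S')(O, E) = Add(E, O)
Add(Function('S')(K, 182), Mul(-1, Mul(Add(Mul(Add(-5, 15), Pow(34, -1)), Mul(-12, Pow(Mul(Add(-4, Mul(-3, Add(-2, 4))), -3), -1))), 251))) = Add(Add(182, 130), Mul(-1, Mul(Add(Mul(Add(-5, 15), Pow(34, -1)), Mul(-12, Pow(Mul(Add(-4, Mul(-3, Add(-2, 4))), -3), -1))), 251))) = Add(312, Mul(-1, Mul(Add(Mul(10, Rational(1, 34)), Mul(-12, Pow(Mul(Add(-4, Mul(-3, 2)), -3), -1))), 251))) = Add(312, Mul(-1, Mul(Add(Rational(5, 17), Mul(-12, Pow(Mul(Add(-4, -6), -3), -1))), 251))) = Add(312, Mul(-1, Mul(Add(Rational(5, 17), Mul(-12, Pow(Mul(-10, -3), -1))), 251))) = Add(312, Mul(-1, Mul(Add(Rational(5, 17), Mul(-12, Pow(30, -1))), 251))) = Add(312, Mul(-1, Mul(Add(Rational(5, 17), Mul(-12, Rational(1, 30))), 251))) = Add(312, Mul(-1, Mul(Add(Rational(5, 17), Rational(-2, 5)), 251))) = Add(312, Mul(-1, Mul(Rational(-9, 85), 251))) = Add(312, Mul(-1, Rational(-2259, 85))) = Add(312, Rational(2259, 85)) = Rational(28779, 85)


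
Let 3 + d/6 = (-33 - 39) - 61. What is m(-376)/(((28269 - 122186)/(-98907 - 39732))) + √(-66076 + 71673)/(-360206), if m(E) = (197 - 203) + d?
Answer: -113961258/93917 - √5597/360206 ≈ -1213.4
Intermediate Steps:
d = -816 (d = -18 + 6*((-33 - 39) - 61) = -18 + 6*(-72 - 61) = -18 + 6*(-133) = -18 - 798 = -816)
m(E) = -822 (m(E) = (197 - 203) - 816 = -6 - 816 = -822)
m(-376)/(((28269 - 122186)/(-98907 - 39732))) + √(-66076 + 71673)/(-360206) = -822*(-98907 - 39732)/(28269 - 122186) + √(-66076 + 71673)/(-360206) = -822/((-93917/(-138639))) + √5597*(-1/360206) = -822/((-93917*(-1/138639))) - √5597/360206 = -822/93917/138639 - √5597/360206 = -822*138639/93917 - √5597/360206 = -113961258/93917 - √5597/360206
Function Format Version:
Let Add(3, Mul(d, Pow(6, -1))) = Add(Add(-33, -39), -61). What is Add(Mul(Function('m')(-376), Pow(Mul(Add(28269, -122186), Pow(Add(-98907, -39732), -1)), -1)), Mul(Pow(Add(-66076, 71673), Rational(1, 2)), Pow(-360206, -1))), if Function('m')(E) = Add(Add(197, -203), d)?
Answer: Add(Rational(-113961258, 93917), Mul(Rational(-1, 360206), Pow(5597, Rational(1, 2)))) ≈ -1213.4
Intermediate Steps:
d = -816 (d = Add(-18, Mul(6, Add(Add(-33, -39), -61))) = Add(-18, Mul(6, Add(-72, -61))) = Add(-18, Mul(6, -133)) = Add(-18, -798) = -816)
Function('m')(E) = -822 (Function('m')(E) = Add(Add(197, -203), -816) = Add(-6, -816) = -822)
Add(Mul(Function('m')(-376), Pow(Mul(Add(28269, -122186), Pow(Add(-98907, -39732), -1)), -1)), Mul(Pow(Add(-66076, 71673), Rational(1, 2)), Pow(-360206, -1))) = Add(Mul(-822, Pow(Mul(Add(28269, -122186), Pow(Add(-98907, -39732), -1)), -1)), Mul(Pow(Add(-66076, 71673), Rational(1, 2)), Pow(-360206, -1))) = Add(Mul(-822, Pow(Mul(-93917, Pow(-138639, -1)), -1)), Mul(Pow(5597, Rational(1, 2)), Rational(-1, 360206))) = Add(Mul(-822, Pow(Mul(-93917, Rational(-1, 138639)), -1)), Mul(Rational(-1, 360206), Pow(5597, Rational(1, 2)))) = Add(Mul(-822, Pow(Rational(93917, 138639), -1)), Mul(Rational(-1, 360206), Pow(5597, Rational(1, 2)))) = Add(Mul(-822, Rational(138639, 93917)), Mul(Rational(-1, 360206), Pow(5597, Rational(1, 2)))) = Add(Rational(-113961258, 93917), Mul(Rational(-1, 360206), Pow(5597, Rational(1, 2))))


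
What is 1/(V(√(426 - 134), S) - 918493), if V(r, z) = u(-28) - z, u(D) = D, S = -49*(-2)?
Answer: -1/918619 ≈ -1.0886e-6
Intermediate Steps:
S = 98
V(r, z) = -28 - z
1/(V(√(426 - 134), S) - 918493) = 1/((-28 - 1*98) - 918493) = 1/((-28 - 98) - 918493) = 1/(-126 - 918493) = 1/(-918619) = -1/918619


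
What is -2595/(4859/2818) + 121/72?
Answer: -525927181/349848 ≈ -1503.3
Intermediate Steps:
-2595/(4859/2818) + 121/72 = -2595/(4859*(1/2818)) + 121*(1/72) = -2595/4859/2818 + 121/72 = -2595*2818/4859 + 121/72 = -7312710/4859 + 121/72 = -525927181/349848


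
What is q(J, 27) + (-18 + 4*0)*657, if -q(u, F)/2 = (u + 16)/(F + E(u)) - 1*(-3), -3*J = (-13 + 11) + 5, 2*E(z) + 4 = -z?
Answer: -201164/17 ≈ -11833.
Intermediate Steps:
E(z) = -2 - z/2 (E(z) = -2 + (-z)/2 = -2 - z/2)
J = -1 (J = -((-13 + 11) + 5)/3 = -(-2 + 5)/3 = -⅓*3 = -1)
q(u, F) = -6 - 2*(16 + u)/(-2 + F - u/2) (q(u, F) = -2*((u + 16)/(F + (-2 - u/2)) - 1*(-3)) = -2*((16 + u)/(-2 + F - u/2) + 3) = -2*(3 + (16 + u)/(-2 + F - u/2)) = -6 - 2*(16 + u)/(-2 + F - u/2))
q(J, 27) + (-18 + 4*0)*657 = 2*(20 - 1*(-1) + 6*27)/(4 - 1 - 2*27) + (-18 + 4*0)*657 = 2*(20 + 1 + 162)/(4 - 1 - 54) + (-18 + 0)*657 = 2*183/(-51) - 18*657 = 2*(-1/51)*183 - 11826 = -122/17 - 11826 = -201164/17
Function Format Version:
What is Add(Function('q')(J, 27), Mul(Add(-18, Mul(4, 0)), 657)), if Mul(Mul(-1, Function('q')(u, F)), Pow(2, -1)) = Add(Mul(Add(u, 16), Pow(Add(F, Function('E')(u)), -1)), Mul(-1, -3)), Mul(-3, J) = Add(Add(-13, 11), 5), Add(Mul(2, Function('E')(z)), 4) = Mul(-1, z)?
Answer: Rational(-201164, 17) ≈ -11833.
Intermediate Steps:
Function('E')(z) = Add(-2, Mul(Rational(-1, 2), z)) (Function('E')(z) = Add(-2, Mul(Rational(1, 2), Mul(-1, z))) = Add(-2, Mul(Rational(-1, 2), z)))
J = -1 (J = Mul(Rational(-1, 3), Add(Add(-13, 11), 5)) = Mul(Rational(-1, 3), Add(-2, 5)) = Mul(Rational(-1, 3), 3) = -1)
Function('q')(u, F) = Add(-6, Mul(-2, Pow(Add(-2, F, Mul(Rational(-1, 2), u)), -1), Add(16, u))) (Function('q')(u, F) = Mul(-2, Add(Mul(Add(u, 16), Pow(Add(F, Add(-2, Mul(Rational(-1, 2), u))), -1)), Mul(-1, -3))) = Mul(-2, Add(Mul(Add(16, u), Pow(Add(-2, F, Mul(Rational(-1, 2), u)), -1)), 3)) = Mul(-2, Add(Mul(Pow(Add(-2, F, Mul(Rational(-1, 2), u)), -1), Add(16, u)), 3)) = Mul(-2, Add(3, Mul(Pow(Add(-2, F, Mul(Rational(-1, 2), u)), -1), Add(16, u)))) = Add(-6, Mul(-2, Pow(Add(-2, F, Mul(Rational(-1, 2), u)), -1), Add(16, u))))
Add(Function('q')(J, 27), Mul(Add(-18, Mul(4, 0)), 657)) = Add(Mul(2, Pow(Add(4, -1, Mul(-2, 27)), -1), Add(20, Mul(-1, -1), Mul(6, 27))), Mul(Add(-18, Mul(4, 0)), 657)) = Add(Mul(2, Pow(Add(4, -1, -54), -1), Add(20, 1, 162)), Mul(Add(-18, 0), 657)) = Add(Mul(2, Pow(-51, -1), 183), Mul(-18, 657)) = Add(Mul(2, Rational(-1, 51), 183), -11826) = Add(Rational(-122, 17), -11826) = Rational(-201164, 17)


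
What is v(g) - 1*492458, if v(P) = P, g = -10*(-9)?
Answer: -492368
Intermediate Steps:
g = 90
v(g) - 1*492458 = 90 - 1*492458 = 90 - 492458 = -492368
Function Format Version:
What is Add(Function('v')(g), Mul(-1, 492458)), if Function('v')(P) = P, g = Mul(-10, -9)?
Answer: -492368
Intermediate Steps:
g = 90
Add(Function('v')(g), Mul(-1, 492458)) = Add(90, Mul(-1, 492458)) = Add(90, -492458) = -492368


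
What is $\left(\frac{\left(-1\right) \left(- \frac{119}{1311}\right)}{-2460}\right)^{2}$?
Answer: $\frac{14161}{10401012003600} \approx 1.3615 \cdot 10^{-9}$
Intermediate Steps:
$\left(\frac{\left(-1\right) \left(- \frac{119}{1311}\right)}{-2460}\right)^{2} = \left(- \frac{-119}{1311} \left(- \frac{1}{2460}\right)\right)^{2} = \left(\left(-1\right) \left(- \frac{119}{1311}\right) \left(- \frac{1}{2460}\right)\right)^{2} = \left(\frac{119}{1311} \left(- \frac{1}{2460}\right)\right)^{2} = \left(- \frac{119}{3225060}\right)^{2} = \frac{14161}{10401012003600}$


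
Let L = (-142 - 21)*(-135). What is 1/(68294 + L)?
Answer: 1/90299 ≈ 1.1074e-5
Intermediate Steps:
L = 22005 (L = -163*(-135) = 22005)
1/(68294 + L) = 1/(68294 + 22005) = 1/90299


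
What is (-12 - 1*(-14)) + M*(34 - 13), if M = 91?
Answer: 1913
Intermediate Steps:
(-12 - 1*(-14)) + M*(34 - 13) = (-12 - 1*(-14)) + 91*(34 - 13) = (-12 + 14) + 91*21 = 2 + 1911 = 1913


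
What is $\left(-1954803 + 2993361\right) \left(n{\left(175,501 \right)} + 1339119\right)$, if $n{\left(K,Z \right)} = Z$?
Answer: $1391273067960$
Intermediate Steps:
$\left(-1954803 + 2993361\right) \left(n{\left(175,501 \right)} + 1339119\right) = \left(-1954803 + 2993361\right) \left(501 + 1339119\right) = 1038558 \cdot 1339620 = 1391273067960$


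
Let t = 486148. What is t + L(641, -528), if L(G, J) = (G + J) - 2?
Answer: 486259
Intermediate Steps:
L(G, J) = -2 + G + J
t + L(641, -528) = 486148 + (-2 + 641 - 528) = 486148 + 111 = 486259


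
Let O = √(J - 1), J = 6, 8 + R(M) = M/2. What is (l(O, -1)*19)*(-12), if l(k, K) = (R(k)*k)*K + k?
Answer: 570 - 2052*√5 ≈ -4018.4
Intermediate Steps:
R(M) = -8 + M/2
O = √5 (O = √(6 - 1) = √5 ≈ 2.2361)
l(k, K) = k + K*k*(-8 + k/2) (l(k, K) = ((-8 + k/2)*k)*K + k = (k*(-8 + k/2))*K + k = K*k*(-8 + k/2) + k = k + K*k*(-8 + k/2))
(l(O, -1)*19)*(-12) = ((√5*(2 - (-16 + √5))/2)*19)*(-12) = ((√5*(2 + (16 - √5))/2)*19)*(-12) = ((√5*(18 - √5)/2)*19)*(-12) = (19*√5*(18 - √5)/2)*(-12) = -114*√5*(18 - √5)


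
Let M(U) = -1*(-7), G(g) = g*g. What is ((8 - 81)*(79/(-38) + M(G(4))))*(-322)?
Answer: 2197811/19 ≈ 1.1567e+5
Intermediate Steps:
G(g) = g**2
M(U) = 7
((8 - 81)*(79/(-38) + M(G(4))))*(-322) = ((8 - 81)*(79/(-38) + 7))*(-322) = -73*(79*(-1/38) + 7)*(-322) = -73*(-79/38 + 7)*(-322) = -73*187/38*(-322) = -13651/38*(-322) = 2197811/19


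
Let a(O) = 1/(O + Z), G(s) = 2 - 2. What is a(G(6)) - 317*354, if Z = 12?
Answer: -1346615/12 ≈ -1.1222e+5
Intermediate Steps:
G(s) = 0
a(O) = 1/(12 + O) (a(O) = 1/(O + 12) = 1/(12 + O))
a(G(6)) - 317*354 = 1/(12 + 0) - 317*354 = 1/12 - 112218 = -1346615/12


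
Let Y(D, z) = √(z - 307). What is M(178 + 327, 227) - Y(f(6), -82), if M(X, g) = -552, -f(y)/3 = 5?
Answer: -552 - I*√389 ≈ -552.0 - 19.723*I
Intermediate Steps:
f(y) = -15 (f(y) = -3*5 = -15)
Y(D, z) = √(-307 + z)
M(178 + 327, 227) - Y(f(6), -82) = -552 - √(-307 - 82) = -552 - √(-389) = -552 - I*√389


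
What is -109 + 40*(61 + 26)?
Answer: 3371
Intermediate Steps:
-109 + 40*(61 + 26) = -109 + 40*87 = -109 + 3480 = 3371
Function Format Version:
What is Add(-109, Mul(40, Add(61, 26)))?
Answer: 3371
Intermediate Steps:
Add(-109, Mul(40, Add(61, 26))) = Add(-109, Mul(40, 87)) = Add(-109, 3480) = 3371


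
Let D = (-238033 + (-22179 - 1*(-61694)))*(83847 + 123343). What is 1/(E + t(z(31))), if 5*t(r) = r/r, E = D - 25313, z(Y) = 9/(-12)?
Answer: -5/205654848664 ≈ -2.4313e-11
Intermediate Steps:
D = -41130944420 (D = (-238033 + (-22179 + 61694))*207190 = (-238033 + 39515)*207190 = -198518*207190 = -41130944420)
z(Y) = -3/4 (z(Y) = 9*(-1/12) = -3/4)
E = -41130969733 (E = -41130944420 - 25313 = -41130969733)
t(r) = 1/5 (t(r) = (r/r)/5 = (1/5)*1 = 1/5)
1/(E + t(z(31))) = 1/(-41130969733 + 1/5) = 1/(-205654848664/5) = -5/205654848664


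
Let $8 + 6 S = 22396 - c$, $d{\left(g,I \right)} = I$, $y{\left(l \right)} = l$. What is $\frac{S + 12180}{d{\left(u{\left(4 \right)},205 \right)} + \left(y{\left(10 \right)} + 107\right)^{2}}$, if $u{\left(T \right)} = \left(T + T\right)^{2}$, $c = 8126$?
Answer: $\frac{14557}{13894} \approx 1.0477$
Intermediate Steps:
$u{\left(T \right)} = 4 T^{2}$ ($u{\left(T \right)} = \left(2 T\right)^{2} = 4 T^{2}$)
$S = 2377$ ($S = - \frac{4}{3} + \frac{22396 - 8126}{6} = - \frac{4}{3} + \frac{1}{6} \cdot 14270 = - \frac{4}{3} + \frac{7135}{3} = 2377$)
$\frac{S + 12180}{d{\left(u{\left(4 \right)},205 \right)} + \left(y{\left(10 \right)} + 107\right)^{2}} = \frac{2377 + 12180}{205 + \left(10 + 107\right)^{2}} = \frac{14557}{205 + 117^{2}} = \frac{14557}{205 + 13689} = \frac{14557}{13894}$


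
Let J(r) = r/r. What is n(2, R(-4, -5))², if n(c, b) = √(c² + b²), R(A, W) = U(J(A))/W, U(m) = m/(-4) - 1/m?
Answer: 65/16 ≈ 4.0625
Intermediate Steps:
J(r) = 1
U(m) = -1/m - m/4 (U(m) = m*(-¼) - 1/m = -m/4 - 1/m = -1/m - m/4)
R(A, W) = -5/(4*W) (R(A, W) = (-1/1 - ¼*1)/W = (-1*1 - ¼)/W = (-1 - ¼)/W = -5/(4*W))
n(c, b) = √(b² + c²)
n(2, R(-4, -5))² = (√((-5/4/(-5))² + 2²))² = (√((-5/4*(-⅕))² + 4))² = (√((¼)² + 4))² = (√(1/16 + 4))² = (√(65/16))² = (√65/4)² = 65/16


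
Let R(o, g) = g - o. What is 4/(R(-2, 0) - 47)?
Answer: -4/45 ≈ -0.088889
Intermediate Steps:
4/(R(-2, 0) - 47) = 4/((0 - 1*(-2)) - 47) = 4/((0 + 2) - 47) = 4/(2 - 47) = 4/(-45) = -1/45*4 = -4/45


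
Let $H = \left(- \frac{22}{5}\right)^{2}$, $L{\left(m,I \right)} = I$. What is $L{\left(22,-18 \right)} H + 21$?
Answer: $- \frac{8187}{25} \approx -327.48$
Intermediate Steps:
$H = \frac{484}{25}$ ($H = \left(\left(-22\right) \frac{1}{5}\right)^{2} = \left(- \frac{22}{5}\right)^{2} = \frac{484}{25} \approx 19.36$)
$L{\left(22,-18 \right)} H + 21 = \left(-18\right) \frac{484}{25} + 21 = - \frac{8712}{25} + 21 = - \frac{8187}{25}$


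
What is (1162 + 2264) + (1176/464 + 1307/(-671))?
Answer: 133355899/38918 ≈ 3426.6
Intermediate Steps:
(1162 + 2264) + (1176/464 + 1307/(-671)) = 3426 + (1176*(1/464) + 1307*(-1/671)) = 3426 + (147/58 - 1307/671) = 3426 + 22831/38918 = 133355899/38918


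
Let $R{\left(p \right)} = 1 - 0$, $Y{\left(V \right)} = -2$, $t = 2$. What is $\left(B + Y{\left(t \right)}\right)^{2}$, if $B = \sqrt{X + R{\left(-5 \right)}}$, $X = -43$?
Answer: $\left(2 - i \sqrt{42}\right)^{2} \approx -38.0 - 25.923 i$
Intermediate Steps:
$R{\left(p \right)} = 1$ ($R{\left(p \right)} = 1 + 0 = 1$)
$B = i \sqrt{42}$ ($B = \sqrt{-43 + 1} = \sqrt{-42} = i \sqrt{42} \approx 6.4807 i$)
$\left(B + Y{\left(t \right)}\right)^{2} = \left(i \sqrt{42} - 2\right)^{2} = \left(-2 + i \sqrt{42}\right)^{2}$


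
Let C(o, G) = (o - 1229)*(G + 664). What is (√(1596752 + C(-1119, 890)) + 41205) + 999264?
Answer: 1040469 + 58*I*√610 ≈ 1.0405e+6 + 1432.5*I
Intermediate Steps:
C(o, G) = (-1229 + o)*(664 + G)
(√(1596752 + C(-1119, 890)) + 41205) + 999264 = (√(1596752 + (-816056 - 1229*890 + 664*(-1119) + 890*(-1119))) + 41205) + 999264 = (√(1596752 + (-816056 - 1093810 - 743016 - 995910)) + 41205) + 999264 = (√(1596752 - 3648792) + 41205) + 999264 = (√(-2052040) + 41205) + 999264 = (58*I*√610 + 41205) + 999264 = (41205 + 58*I*√610) + 999264 = 1040469 + 58*I*√610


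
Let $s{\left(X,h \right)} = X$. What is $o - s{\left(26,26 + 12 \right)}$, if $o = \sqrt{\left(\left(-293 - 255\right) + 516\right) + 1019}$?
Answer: $-26 + \sqrt{987} \approx 5.4166$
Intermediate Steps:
$o = \sqrt{987}$ ($o = \sqrt{\left(-548 + 516\right) + 1019} = \sqrt{-32 + 1019} = \sqrt{987} \approx 31.417$)
$o - s{\left(26,26 + 12 \right)} = \sqrt{987} - 26 = -26 + \sqrt{987}$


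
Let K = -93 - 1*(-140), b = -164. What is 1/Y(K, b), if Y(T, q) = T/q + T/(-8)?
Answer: -328/2021 ≈ -0.16230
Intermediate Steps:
K = 47 (K = -93 + 140 = 47)
Y(T, q) = -T/8 + T/q (Y(T, q) = T/q + T*(-⅛) = T/q - T/8 = -T/8 + T/q)
1/Y(K, b) = 1/(-⅛*47 + 47/(-164)) = 1/(-47/8 + 47*(-1/164)) = 1/(-47/8 - 47/164) = 1/(-2021/328) = -328/2021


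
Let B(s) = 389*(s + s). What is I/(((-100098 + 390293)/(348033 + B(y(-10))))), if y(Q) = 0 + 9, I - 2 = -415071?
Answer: -29472804483/58039 ≈ -5.0781e+5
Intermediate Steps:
I = -415069 (I = 2 - 415071 = -415069)
y(Q) = 9
B(s) = 778*s (B(s) = 389*(2*s) = 778*s)
I/(((-100098 + 390293)/(348033 + B(y(-10))))) = -415069*(348033 + 778*9)/(-100098 + 390293) = -415069/(290195/(348033 + 7002)) = -415069/(290195/355035) = -415069/(290195*(1/355035)) = -415069/58039/71007 = -415069*71007/58039 = -29472804483/58039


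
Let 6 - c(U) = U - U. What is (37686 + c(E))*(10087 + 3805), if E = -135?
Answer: 523617264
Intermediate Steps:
c(U) = 6 (c(U) = 6 - (U - U) = 6 - 1*0 = 6 + 0 = 6)
(37686 + c(E))*(10087 + 3805) = (37686 + 6)*(10087 + 3805) = 37692*13892 = 523617264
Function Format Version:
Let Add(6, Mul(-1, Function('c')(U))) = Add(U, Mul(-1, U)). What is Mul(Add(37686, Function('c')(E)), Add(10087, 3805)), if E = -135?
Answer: 523617264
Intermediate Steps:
Function('c')(U) = 6 (Function('c')(U) = Add(6, Mul(-1, Add(U, Mul(-1, U)))) = Add(6, Mul(-1, 0)) = Add(6, 0) = 6)
Mul(Add(37686, Function('c')(E)), Add(10087, 3805)) = Mul(Add(37686, 6), Add(10087, 3805)) = Mul(37692, 13892) = 523617264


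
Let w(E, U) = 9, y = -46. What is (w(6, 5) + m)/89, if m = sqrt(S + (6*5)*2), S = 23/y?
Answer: 9/89 + sqrt(238)/178 ≈ 0.18779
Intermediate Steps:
S = -1/2 (S = 23/(-46) = 23*(-1/46) = -1/2 ≈ -0.50000)
m = sqrt(238)/2 (m = sqrt(-1/2 + (6*5)*2) = sqrt(-1/2 + 30*2) = sqrt(-1/2 + 60) = sqrt(119/2) = sqrt(238)/2 ≈ 7.7136)
(w(6, 5) + m)/89 = (9 + sqrt(238)/2)/89 = 9/89 + sqrt(238)/178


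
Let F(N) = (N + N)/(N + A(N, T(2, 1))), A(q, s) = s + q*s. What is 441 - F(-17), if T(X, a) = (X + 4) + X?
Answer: 63911/145 ≈ 440.77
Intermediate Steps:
T(X, a) = 4 + 2*X (T(X, a) = (4 + X) + X = 4 + 2*X)
F(N) = 2*N/(8 + 9*N) (F(N) = (N + N)/(N + (4 + 2*2)*(1 + N)) = (2*N)/(N + (4 + 4)*(1 + N)) = (2*N)/(N + 8*(1 + N)) = (2*N)/(N + (8 + 8*N)) = (2*N)/(8 + 9*N) = 2*N/(8 + 9*N))
441 - F(-17) = 441 - 2*(-17)/(8 + 9*(-17)) = 441 - 2*(-17)/(8 - 153) = 441 - 2*(-17)/(-145) = 441 - 2*(-17)*(-1)/145 = 441 - 1*34/145 = 441 - 34/145 = 63911/145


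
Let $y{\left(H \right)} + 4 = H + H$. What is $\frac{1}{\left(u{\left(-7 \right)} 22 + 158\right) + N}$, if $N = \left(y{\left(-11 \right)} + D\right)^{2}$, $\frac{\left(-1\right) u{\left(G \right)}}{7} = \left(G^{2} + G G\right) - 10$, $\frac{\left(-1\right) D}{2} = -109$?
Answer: $\frac{1}{23470} \approx 4.2608 \cdot 10^{-5}$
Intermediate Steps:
$D = 218$ ($D = \left(-2\right) \left(-109\right) = 218$)
$y{\left(H \right)} = -4 + 2 H$ ($y{\left(H \right)} = -4 + \left(H + H\right) = -4 + 2 H$)
$u{\left(G \right)} = 70 - 14 G^{2}$ ($u{\left(G \right)} = - 7 \left(\left(G^{2} + G G\right) - 10\right) = - 7 \left(\left(G^{2} + G^{2}\right) - 10\right) = - 7 \left(2 G^{2} - 10\right) = - 7 \left(-10 + 2 G^{2}\right) = 70 - 14 G^{2}$)
$N = 36864$ ($N = \left(\left(-4 + 2 \left(-11\right)\right) + 218\right)^{2} = \left(\left(-4 - 22\right) + 218\right)^{2} = \left(-26 + 218\right)^{2} = 192^{2} = 36864$)
$\frac{1}{\left(u{\left(-7 \right)} 22 + 158\right) + N} = \frac{1}{\left(\left(70 - 14 \left(-7\right)^{2}\right) 22 + 158\right) + 36864} = \frac{1}{\left(\left(70 - 686\right) 22 + 158\right) + 36864} = \frac{1}{\left(\left(-616\right) 22 + 158\right) + 36864} = \frac{1}{\left(-13552 + 158\right) + 36864} = \frac{1}{-13394 + 36864} = \frac{1}{23470}$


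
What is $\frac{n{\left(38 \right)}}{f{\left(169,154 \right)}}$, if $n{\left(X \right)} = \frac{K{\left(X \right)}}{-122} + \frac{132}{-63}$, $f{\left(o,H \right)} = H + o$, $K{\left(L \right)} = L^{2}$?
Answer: $- \frac{17846}{413763} \approx -0.043131$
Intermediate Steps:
$n{\left(X \right)} = - \frac{44}{21} - \frac{X^{2}}{122}$ ($n{\left(X \right)} = \frac{X^{2}}{-122} + \frac{132}{-63} = X^{2} \left(- \frac{1}{122}\right) + 132 \left(- \frac{1}{63}\right) = - \frac{X^{2}}{122} - \frac{44}{21} = - \frac{44}{21} - \frac{X^{2}}{122}$)
$\frac{n{\left(38 \right)}}{f{\left(169,154 \right)}} = \frac{- \frac{44}{21} - \frac{38^{2}}{122}}{154 + 169} = \frac{- \frac{44}{21} - \frac{722}{61}}{323} = \left(- \frac{44}{21} - \frac{722}{61}\right) \frac{1}{323} = \left(- \frac{17846}{1281}\right) \frac{1}{323} = - \frac{17846}{413763}$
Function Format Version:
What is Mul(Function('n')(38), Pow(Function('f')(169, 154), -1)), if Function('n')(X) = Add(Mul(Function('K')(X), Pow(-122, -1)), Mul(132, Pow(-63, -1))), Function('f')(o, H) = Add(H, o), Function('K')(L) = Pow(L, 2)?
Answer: Rational(-17846, 413763) ≈ -0.043131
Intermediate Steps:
Function('n')(X) = Add(Rational(-44, 21), Mul(Rational(-1, 122), Pow(X, 2))) (Function('n')(X) = Add(Mul(Pow(X, 2), Pow(-122, -1)), Mul(132, Pow(-63, -1))) = Add(Mul(Pow(X, 2), Rational(-1, 122)), Mul(132, Rational(-1, 63))) = Add(Mul(Rational(-1, 122), Pow(X, 2)), Rational(-44, 21)) = Add(Rational(-44, 21), Mul(Rational(-1, 122), Pow(X, 2))))
Mul(Function('n')(38), Pow(Function('f')(169, 154), -1)) = Mul(Add(Rational(-44, 21), Mul(Rational(-1, 122), Pow(38, 2))), Pow(Add(154, 169), -1)) = Mul(Add(Rational(-44, 21), Mul(Rational(-1, 122), 1444)), Pow(323, -1)) = Mul(Add(Rational(-44, 21), Rational(-722, 61)), Rational(1, 323)) = Mul(Rational(-17846, 1281), Rational(1, 323)) = Rational(-17846, 413763)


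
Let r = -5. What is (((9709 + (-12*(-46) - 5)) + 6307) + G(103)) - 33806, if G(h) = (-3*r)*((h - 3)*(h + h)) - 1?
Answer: 291756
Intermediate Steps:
G(h) = -1 + 30*h*(-3 + h) (G(h) = (-3*(-5))*((h - 3)*(h + h)) - 1 = 15*((-3 + h)*(2*h)) - 1 = 15*(2*h*(-3 + h)) - 1 = 30*h*(-3 + h) - 1 = -1 + 30*h*(-3 + h))
(((9709 + (-12*(-46) - 5)) + 6307) + G(103)) - 33806 = (((9709 + (-12*(-46) - 5)) + 6307) + (-1 - 90*103 + 30*103²)) - 33806 = (((9709 + (552 - 5)) + 6307) + (-1 - 9270 + 30*10609)) - 33806 = (((9709 + 547) + 6307) + (-1 - 9270 + 318270)) - 33806 = ((10256 + 6307) + 308999) - 33806 = (16563 + 308999) - 33806 = 325562 - 33806 = 291756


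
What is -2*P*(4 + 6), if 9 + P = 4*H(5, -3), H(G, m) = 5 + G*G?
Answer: -2220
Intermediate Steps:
H(G, m) = 5 + G²
P = 111 (P = -9 + 4*(5 + 5²) = -9 + 4*(5 + 25) = -9 + 4*30 = -9 + 120 = 111)
-2*P*(4 + 6) = -222*(4 + 6) = -222*10 = -2*1110 = -2220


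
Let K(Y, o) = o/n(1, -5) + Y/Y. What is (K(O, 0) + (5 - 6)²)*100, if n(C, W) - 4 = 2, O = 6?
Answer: 200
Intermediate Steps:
n(C, W) = 6 (n(C, W) = 4 + 2 = 6)
K(Y, o) = 1 + o/6 (K(Y, o) = o/6 + Y/Y = o*(⅙) + 1 = o/6 + 1 = 1 + o/6)
(K(O, 0) + (5 - 6)²)*100 = ((1 + (⅙)*0) + (5 - 6)²)*100 = ((1 + 0) + (-1)²)*100 = (1 + 1)*100 = 2*100 = 200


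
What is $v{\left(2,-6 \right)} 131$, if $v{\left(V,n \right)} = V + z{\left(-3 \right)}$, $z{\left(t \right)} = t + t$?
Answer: $-524$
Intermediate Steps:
$z{\left(t \right)} = 2 t$
$v{\left(V,n \right)} = -6 + V$ ($v{\left(V,n \right)} = V + 2 \left(-3\right) = V - 6 = -6 + V$)
$v{\left(2,-6 \right)} 131 = \left(-6 + 2\right) 131 = \left(-4\right) 131 = -524$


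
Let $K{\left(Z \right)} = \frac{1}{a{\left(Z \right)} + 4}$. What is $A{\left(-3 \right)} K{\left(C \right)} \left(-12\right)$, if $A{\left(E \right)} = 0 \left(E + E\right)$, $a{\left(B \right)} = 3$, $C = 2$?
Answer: $0$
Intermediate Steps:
$A{\left(E \right)} = 0$ ($A{\left(E \right)} = 0 \cdot 2 E = 0$)
$K{\left(Z \right)} = \frac{1}{7}$ ($K{\left(Z \right)} = \frac{1}{3 + 4} = \frac{1}{7}$)
$A{\left(-3 \right)} K{\left(C \right)} \left(-12\right) = 0 \cdot \frac{1}{7} \left(-12\right) = 0 \left(-12\right) = 0$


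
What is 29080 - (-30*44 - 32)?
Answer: 30432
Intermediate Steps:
29080 - (-30*44 - 32) = 29080 - (-1320 - 32) = 29080 - 1*(-1352) = 29080 + 1352 = 30432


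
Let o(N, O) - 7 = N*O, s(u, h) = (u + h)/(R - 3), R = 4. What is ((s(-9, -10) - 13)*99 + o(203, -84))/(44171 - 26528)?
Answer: -20213/17643 ≈ -1.1457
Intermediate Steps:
s(u, h) = h + u (s(u, h) = (u + h)/(4 - 3) = (h + u)/1 = (h + u)*1 = h + u)
o(N, O) = 7 + N*O
((s(-9, -10) - 13)*99 + o(203, -84))/(44171 - 26528) = (((-10 - 9) - 13)*99 + (7 + 203*(-84)))/(44171 - 26528) = ((-19 - 13)*99 + (7 - 17052))/17643 = (-32*99 - 17045)*(1/17643) = (-3168 - 17045)*(1/17643) = -20213*1/17643 = -20213/17643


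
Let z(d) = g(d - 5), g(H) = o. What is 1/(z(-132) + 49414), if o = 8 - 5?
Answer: 1/49417 ≈ 2.0236e-5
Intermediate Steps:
o = 3
g(H) = 3
z(d) = 3
1/(z(-132) + 49414) = 1/(3 + 49414) = 1/49417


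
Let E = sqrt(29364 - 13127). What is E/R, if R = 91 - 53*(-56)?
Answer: sqrt(16237)/3059 ≈ 0.041656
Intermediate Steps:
R = 3059 (R = 91 + 2968 = 3059)
E = sqrt(16237) ≈ 127.42
E/R = sqrt(16237)/3059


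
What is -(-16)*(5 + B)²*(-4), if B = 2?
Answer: -3136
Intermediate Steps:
-(-16)*(5 + B)²*(-4) = -(-16)*(5 + 2)²*(-4) = -(-16)*7²*(-4) = -(-16)*49*(-4) = -8*(-98)*(-4) = 784*(-4) = -3136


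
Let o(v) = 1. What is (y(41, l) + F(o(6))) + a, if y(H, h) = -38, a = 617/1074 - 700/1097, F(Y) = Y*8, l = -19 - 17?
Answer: -35420291/1178178 ≈ -30.064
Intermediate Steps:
l = -36
F(Y) = 8*Y
a = -74951/1178178 (a = 617*(1/1074) - 700*1/1097 = 617/1074 - 700/1097 = -74951/1178178 ≈ -0.063616)
(y(41, l) + F(o(6))) + a = (-38 + 8*1) - 74951/1178178 = (-38 + 8) - 74951/1178178 = -30 - 74951/1178178 = -35420291/1178178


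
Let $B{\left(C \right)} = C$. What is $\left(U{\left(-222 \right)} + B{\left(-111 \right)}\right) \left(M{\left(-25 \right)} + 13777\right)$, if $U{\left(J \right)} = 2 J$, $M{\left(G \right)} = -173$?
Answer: $-7550220$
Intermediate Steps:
$\left(U{\left(-222 \right)} + B{\left(-111 \right)}\right) \left(M{\left(-25 \right)} + 13777\right) = \left(2 \left(-222\right) - 111\right) \left(-173 + 13777\right) = \left(-444 - 111\right) 13604 = \left(-555\right) 13604 = -7550220$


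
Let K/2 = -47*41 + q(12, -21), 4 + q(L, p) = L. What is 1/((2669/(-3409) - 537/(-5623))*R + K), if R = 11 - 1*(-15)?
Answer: -19168807/73912487270 ≈ -0.00025934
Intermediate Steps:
R = 26 (R = 11 + 15 = 26)
q(L, p) = -4 + L
K = -3838 (K = 2*(-47*41 + (-4 + 12)) = 2*(-1927 + 8) = 2*(-1919) = -3838)
1/((2669/(-3409) - 537/(-5623))*R + K) = 1/((2669/(-3409) - 537/(-5623))*26 - 3838) = 1/((2669*(-1/3409) - 537*(-1/5623))*26 - 3838) = 1/((-2669/3409 + 537/5623)*26 - 3838) = 1/(-13177154/19168807*26 - 3838) = 1/(-342606004/19168807 - 3838) = 1/(-73912487270/19168807) = -19168807/73912487270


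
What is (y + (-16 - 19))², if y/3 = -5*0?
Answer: 1225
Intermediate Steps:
y = 0 (y = 3*(-5*0) = 3*0 = 0)
(y + (-16 - 19))² = (0 + (-16 - 19))² = (0 - 35)² = (-35)² = 1225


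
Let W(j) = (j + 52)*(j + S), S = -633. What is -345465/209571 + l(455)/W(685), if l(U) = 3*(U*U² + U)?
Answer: 759096563835/102969218 ≈ 7372.1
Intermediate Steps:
W(j) = (-633 + j)*(52 + j) (W(j) = (j + 52)*(j - 633) = (52 + j)*(-633 + j) = (-633 + j)*(52 + j))
l(U) = 3*U + 3*U³ (l(U) = 3*(U³ + U) = 3*(U + U³) = 3*U + 3*U³)
-345465/209571 + l(455)/W(685) = -345465/209571 + (3*455*(1 + 455²))/(-32916 + 685² - 581*685) = -345465*1/209571 + (3*455*(1 + 207025))/(-32916 + 469225 - 397985) = -115155/69857 + (3*455*207026)/38324 = -115155/69857 + 282590490*(1/38324) = -115155/69857 + 10868865/1474 = 759096563835/102969218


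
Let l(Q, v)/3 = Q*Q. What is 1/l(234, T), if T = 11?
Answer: 1/164268 ≈ 6.0876e-6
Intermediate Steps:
l(Q, v) = 3*Q² (l(Q, v) = 3*(Q*Q) = 3*Q²)
1/l(234, T) = 1/(3*234²) = 1/(3*54756) = 1/164268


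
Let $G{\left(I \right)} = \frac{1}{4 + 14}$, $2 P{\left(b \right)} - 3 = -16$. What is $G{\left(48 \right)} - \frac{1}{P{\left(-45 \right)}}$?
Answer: $\frac{49}{234} \approx 0.2094$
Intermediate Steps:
$P{\left(b \right)} = - \frac{13}{2}$ ($P{\left(b \right)} = \frac{3}{2} + \frac{1}{2} \left(-16\right) = \frac{3}{2} - 8 = - \frac{13}{2}$)
$G{\left(I \right)} = \frac{1}{18}$
$G{\left(48 \right)} - \frac{1}{P{\left(-45 \right)}} = \frac{1}{18} - \frac{1}{- \frac{13}{2}} = \frac{1}{18} - - \frac{2}{13} = \frac{1}{18} + \frac{2}{13} = \frac{49}{234}$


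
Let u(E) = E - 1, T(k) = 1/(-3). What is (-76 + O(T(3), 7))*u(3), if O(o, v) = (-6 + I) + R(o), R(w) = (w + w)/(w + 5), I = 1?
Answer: -1136/7 ≈ -162.29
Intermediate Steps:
T(k) = -⅓
u(E) = -1 + E
R(w) = 2*w/(5 + w) (R(w) = (2*w)/(5 + w) = 2*w/(5 + w))
O(o, v) = -5 + 2*o/(5 + o) (O(o, v) = (-6 + 1) + 2*o/(5 + o) = -5 + 2*o/(5 + o))
(-76 + O(T(3), 7))*u(3) = (-76 + (-25 - 3*(-⅓))/(5 - ⅓))*(-1 + 3) = (-76 + (-25 + 1)/(14/3))*2 = (-76 + (3/14)*(-24))*2 = (-76 - 36/7)*2 = -568/7*2 = -1136/7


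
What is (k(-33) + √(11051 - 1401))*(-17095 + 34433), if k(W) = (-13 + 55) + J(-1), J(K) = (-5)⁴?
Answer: 11564446 + 86690*√386 ≈ 1.3268e+7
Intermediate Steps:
J(K) = 625
k(W) = 667 (k(W) = (-13 + 55) + 625 = 42 + 625 = 667)
(k(-33) + √(11051 - 1401))*(-17095 + 34433) = (667 + √(11051 - 1401))*(-17095 + 34433) = (667 + √9650)*17338 = (667 + 5*√386)*17338 = 11564446 + 86690*√386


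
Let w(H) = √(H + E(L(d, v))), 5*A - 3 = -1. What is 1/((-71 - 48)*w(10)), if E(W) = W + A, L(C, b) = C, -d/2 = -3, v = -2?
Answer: -√410/9758 ≈ -0.0020751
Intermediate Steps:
d = 6 (d = -2*(-3) = 6)
A = ⅖ (A = ⅗ + (⅕)*(-1) = ⅗ - ⅕ = ⅖ ≈ 0.40000)
E(W) = ⅖ + W (E(W) = W + ⅖ = ⅖ + W)
w(H) = √(32/5 + H) (w(H) = √(H + (⅖ + 6)) = √(H + 32/5) = √(32/5 + H))
1/((-71 - 48)*w(10)) = 1/((-71 - 48)*(√(160 + 25*10)/5)) = 1/(-119*√(160 + 250)/5) = 1/(-119*√410/5) = -√410/9758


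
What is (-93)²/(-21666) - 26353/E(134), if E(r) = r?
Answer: -47676922/241937 ≈ -197.06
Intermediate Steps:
(-93)²/(-21666) - 26353/E(134) = (-93)²/(-21666) - 26353/134 = 8649*(-1/21666) - 26353*1/134 = -2883/7222 - 26353/134 = -47676922/241937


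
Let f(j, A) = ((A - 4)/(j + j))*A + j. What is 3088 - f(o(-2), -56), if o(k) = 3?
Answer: 2525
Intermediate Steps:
f(j, A) = j + A*(-4 + A)/(2*j) (f(j, A) = ((-4 + A)/((2*j)))*A + j = ((-4 + A)*(1/(2*j)))*A + j = ((-4 + A)/(2*j))*A + j = A*(-4 + A)/(2*j) + j = j + A*(-4 + A)/(2*j))
3088 - f(o(-2), -56) = 3088 - (3² + (½)*(-56)² - 2*(-56))/3 = 3088 - (9 + (½)*3136 + 112)/3 = 3088 - (9 + 1568 + 112)/3 = 3088 - 1689/3 = 3088 - 1*563 = 3088 - 563 = 2525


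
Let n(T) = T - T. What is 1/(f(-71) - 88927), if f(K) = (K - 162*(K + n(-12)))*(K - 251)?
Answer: -1/3769709 ≈ -2.6527e-7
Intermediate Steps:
n(T) = 0
f(K) = -161*K*(-251 + K) (f(K) = (K - 162*(K + 0))*(K - 251) = (K - 162*K)*(-251 + K) = (-161*K)*(-251 + K) = -161*K*(-251 + K))
1/(f(-71) - 88927) = 1/(161*(-71)*(251 - 1*(-71)) - 88927) = 1/(161*(-71)*(251 + 71) - 88927) = 1/(161*(-71)*322 - 88927) = 1/(-3680782 - 88927) = 1/(-3769709) = -1/3769709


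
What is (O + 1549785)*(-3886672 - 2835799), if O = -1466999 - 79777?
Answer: -20227915239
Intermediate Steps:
O = -1546776
(O + 1549785)*(-3886672 - 2835799) = (-1546776 + 1549785)*(-3886672 - 2835799) = 3009*(-6722471) = -20227915239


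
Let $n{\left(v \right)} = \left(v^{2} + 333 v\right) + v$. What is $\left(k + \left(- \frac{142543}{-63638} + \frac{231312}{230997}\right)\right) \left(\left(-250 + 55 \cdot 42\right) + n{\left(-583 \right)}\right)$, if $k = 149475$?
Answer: $\frac{107836814247797389293}{4900062362} \approx 2.2007 \cdot 10^{10}$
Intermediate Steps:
$n{\left(v \right)} = v^{2} + 334 v$
$\left(k + \left(- \frac{142543}{-63638} + \frac{231312}{230997}\right)\right) \left(\left(-250 + 55 \cdot 42\right) + n{\left(-583 \right)}\right) = \left(149475 + \left(- \frac{142543}{-63638} + \frac{231312}{230997}\right)\right) \left(\left(-250 + 55 \cdot 42\right) - 583 \left(334 - 583\right)\right) = \left(149475 + \left(\left(-142543\right) \left(- \frac{1}{63638}\right) + 231312 \cdot \frac{1}{230997}\right)\right) \left(\left(-250 + 2310\right) - -145167\right) = \left(149475 + \left(\frac{142543}{63638} + \frac{77104}{76999}\right)\right) \left(2060 + 145167\right) = \left(149475 + \frac{15882412809}{4900062362}\right) 147227 = \frac{732452703972759}{4900062362} \cdot 147227 = \frac{107836814247797389293}{4900062362}$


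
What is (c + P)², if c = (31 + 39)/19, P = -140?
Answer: 6708100/361 ≈ 18582.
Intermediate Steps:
c = 70/19 (c = 70*(1/19) = 70/19 ≈ 3.6842)
(c + P)² = (70/19 - 140)² = (-2590/19)² = 6708100/361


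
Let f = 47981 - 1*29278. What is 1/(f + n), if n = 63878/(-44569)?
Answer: 44569/833510129 ≈ 5.3471e-5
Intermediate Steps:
f = 18703 (f = 47981 - 29278 = 18703)
n = -63878/44569 (n = 63878*(-1/44569) = -63878/44569 ≈ -1.4332)
1/(f + n) = 1/(18703 - 63878/44569) = 1/(833510129/44569) = 44569/833510129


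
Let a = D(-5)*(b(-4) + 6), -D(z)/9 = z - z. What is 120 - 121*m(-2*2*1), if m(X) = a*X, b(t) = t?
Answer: 120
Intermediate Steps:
D(z) = 0 (D(z) = -9*(z - z) = -9*0 = 0)
a = 0 (a = 0*(-4 + 6) = 0*2 = 0)
m(X) = 0 (m(X) = 0*X = 0)
120 - 121*m(-2*2*1) = 120 - 121*0 = 120 + 0 = 120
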